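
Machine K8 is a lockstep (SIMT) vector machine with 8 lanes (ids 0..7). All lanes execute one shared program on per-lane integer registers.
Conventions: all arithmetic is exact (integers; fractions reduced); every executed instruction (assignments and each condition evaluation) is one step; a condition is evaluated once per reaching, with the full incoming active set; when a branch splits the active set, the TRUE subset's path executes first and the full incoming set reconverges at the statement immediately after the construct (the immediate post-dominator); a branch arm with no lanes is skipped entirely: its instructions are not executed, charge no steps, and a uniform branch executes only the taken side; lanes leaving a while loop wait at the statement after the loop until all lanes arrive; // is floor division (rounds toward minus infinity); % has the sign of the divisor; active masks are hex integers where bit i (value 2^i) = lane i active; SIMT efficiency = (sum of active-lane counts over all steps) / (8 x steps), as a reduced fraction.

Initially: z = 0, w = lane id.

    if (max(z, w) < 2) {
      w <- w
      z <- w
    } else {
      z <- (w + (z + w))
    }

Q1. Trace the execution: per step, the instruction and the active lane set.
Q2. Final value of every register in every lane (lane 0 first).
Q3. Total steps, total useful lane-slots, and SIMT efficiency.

step 0: eval (max(z, w) < 2)         0xff
step 1: w <- w                       0x03
step 2: z <- w                       0x03
step 3: z <- (w + (z + w))           0xfc

Answer: 4 steps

z: 0,1,4,6,8,10,12,14
w: 0,1,2,3,4,5,6,7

steps = 4; useful = 18; efficiency = 18/32 = 9/16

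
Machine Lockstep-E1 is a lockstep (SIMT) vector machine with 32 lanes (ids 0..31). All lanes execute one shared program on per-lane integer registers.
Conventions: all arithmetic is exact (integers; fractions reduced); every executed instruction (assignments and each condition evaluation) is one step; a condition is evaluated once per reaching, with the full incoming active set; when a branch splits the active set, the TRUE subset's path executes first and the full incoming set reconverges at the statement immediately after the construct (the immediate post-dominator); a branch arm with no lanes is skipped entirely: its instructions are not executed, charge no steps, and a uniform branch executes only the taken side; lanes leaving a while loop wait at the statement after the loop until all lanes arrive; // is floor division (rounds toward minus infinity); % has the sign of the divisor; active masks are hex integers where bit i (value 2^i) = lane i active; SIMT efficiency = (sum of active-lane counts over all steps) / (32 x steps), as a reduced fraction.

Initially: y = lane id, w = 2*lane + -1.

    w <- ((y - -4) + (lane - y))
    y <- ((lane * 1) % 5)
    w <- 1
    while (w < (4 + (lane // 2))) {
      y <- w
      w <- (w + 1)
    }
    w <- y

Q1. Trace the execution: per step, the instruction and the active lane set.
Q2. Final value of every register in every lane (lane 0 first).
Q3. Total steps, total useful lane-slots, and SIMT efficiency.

step 0: w <- ((y - -4) + (lane - y)) 0xffffffff
step 1: y <- ((lane * 1) % 5)        0xffffffff
step 2: w <- 1                       0xffffffff
step 3: eval (w < (4 + (lane // 2))) 0xffffffff
step 4: y <- w                       0xffffffff
step 5: w <- (w + 1)                 0xffffffff
step 6: eval (w < (4 + (lane // 2))) 0xffffffff
step 7: y <- w                       0xffffffff
step 8: w <- (w + 1)                 0xffffffff
step 9: eval (w < (4 + (lane // 2))) 0xffffffff
step 10: y <- w                       0xffffffff
step 11: w <- (w + 1)                 0xffffffff
step 12: eval (w < (4 + (lane // 2))) 0xffffffff
step 13: y <- w                       0xfffffffc
step 14: w <- (w + 1)                 0xfffffffc
step 15: eval (w < (4 + (lane // 2))) 0xfffffffc
step 16: y <- w                       0xfffffff0
step 17: w <- (w + 1)                 0xfffffff0
step 18: eval (w < (4 + (lane // 2))) 0xfffffff0
step 19: y <- w                       0xffffffc0
step 20: w <- (w + 1)                 0xffffffc0
step 21: eval (w < (4 + (lane // 2))) 0xffffffc0
step 22: y <- w                       0xffffff00
step 23: w <- (w + 1)                 0xffffff00
step 24: eval (w < (4 + (lane // 2))) 0xffffff00
step 25: y <- w                       0xfffffc00
step 26: w <- (w + 1)                 0xfffffc00
step 27: eval (w < (4 + (lane // 2))) 0xfffffc00
step 28: y <- w                       0xfffff000
step 29: w <- (w + 1)                 0xfffff000
step 30: eval (w < (4 + (lane // 2))) 0xfffff000
step 31: y <- w                       0xffffc000
step 32: w <- (w + 1)                 0xffffc000
step 33: eval (w < (4 + (lane // 2))) 0xffffc000
step 34: y <- w                       0xffff0000
step 35: w <- (w + 1)                 0xffff0000
step 36: eval (w < (4 + (lane // 2))) 0xffff0000
step 37: y <- w                       0xfffc0000
step 38: w <- (w + 1)                 0xfffc0000
step 39: eval (w < (4 + (lane // 2))) 0xfffc0000
step 40: y <- w                       0xfff00000
step 41: w <- (w + 1)                 0xfff00000
step 42: eval (w < (4 + (lane // 2))) 0xfff00000
step 43: y <- w                       0xffc00000
step 44: w <- (w + 1)                 0xffc00000
step 45: eval (w < (4 + (lane // 2))) 0xffc00000
step 46: y <- w                       0xff000000
step 47: w <- (w + 1)                 0xff000000
step 48: eval (w < (4 + (lane // 2))) 0xff000000
step 49: y <- w                       0xfc000000
step 50: w <- (w + 1)                 0xfc000000
step 51: eval (w < (4 + (lane // 2))) 0xfc000000
step 52: y <- w                       0xf0000000
step 53: w <- (w + 1)                 0xf0000000
step 54: eval (w < (4 + (lane // 2))) 0xf0000000
step 55: y <- w                       0xc0000000
step 56: w <- (w + 1)                 0xc0000000
step 57: eval (w < (4 + (lane // 2))) 0xc0000000
step 58: w <- y                       0xffffffff

Answer: 59 steps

y: 3,3,4,4,5,5,6,6,7,7,8,8,9,9,10,10,11,11,12,12,13,13,14,14,15,15,16,16,17,17,18,18
w: 3,3,4,4,5,5,6,6,7,7,8,8,9,9,10,10,11,11,12,12,13,13,14,14,15,15,16,16,17,17,18,18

steps = 59; useful = 1168; efficiency = 1168/1888 = 73/118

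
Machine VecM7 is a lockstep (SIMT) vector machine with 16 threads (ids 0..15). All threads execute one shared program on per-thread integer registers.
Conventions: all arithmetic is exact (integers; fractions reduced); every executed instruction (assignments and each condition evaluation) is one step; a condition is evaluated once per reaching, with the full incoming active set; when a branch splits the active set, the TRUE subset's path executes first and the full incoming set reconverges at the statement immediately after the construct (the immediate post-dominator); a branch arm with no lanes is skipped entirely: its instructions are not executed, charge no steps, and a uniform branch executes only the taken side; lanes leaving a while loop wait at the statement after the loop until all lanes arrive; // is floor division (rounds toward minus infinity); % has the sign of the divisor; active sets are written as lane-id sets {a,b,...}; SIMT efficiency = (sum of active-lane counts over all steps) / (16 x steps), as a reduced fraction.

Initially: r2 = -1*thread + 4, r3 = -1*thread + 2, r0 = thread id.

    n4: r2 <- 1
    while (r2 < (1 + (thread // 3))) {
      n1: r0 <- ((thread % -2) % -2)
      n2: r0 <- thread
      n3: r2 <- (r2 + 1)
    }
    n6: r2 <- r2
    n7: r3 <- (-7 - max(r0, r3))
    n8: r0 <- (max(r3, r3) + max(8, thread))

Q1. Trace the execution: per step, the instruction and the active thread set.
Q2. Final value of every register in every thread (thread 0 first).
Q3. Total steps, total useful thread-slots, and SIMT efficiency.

step 0: r2 <- 1                      {0,1,2,3,4,5,6,7,8,9,10,11,12,13,14,15}
step 1: eval (r2 < (1 + (thread // 3))) {0,1,2,3,4,5,6,7,8,9,10,11,12,13,14,15}
step 2: r0 <- ((thread % -2) % -2)   {3,4,5,6,7,8,9,10,11,12,13,14,15}
step 3: r0 <- thread                 {3,4,5,6,7,8,9,10,11,12,13,14,15}
step 4: r2 <- (r2 + 1)               {3,4,5,6,7,8,9,10,11,12,13,14,15}
step 5: eval (r2 < (1 + (thread // 3))) {3,4,5,6,7,8,9,10,11,12,13,14,15}
step 6: r0 <- ((thread % -2) % -2)   {6,7,8,9,10,11,12,13,14,15}
step 7: r0 <- thread                 {6,7,8,9,10,11,12,13,14,15}
step 8: r2 <- (r2 + 1)               {6,7,8,9,10,11,12,13,14,15}
step 9: eval (r2 < (1 + (thread // 3))) {6,7,8,9,10,11,12,13,14,15}
step 10: r0 <- ((thread % -2) % -2)   {9,10,11,12,13,14,15}
step 11: r0 <- thread                 {9,10,11,12,13,14,15}
step 12: r2 <- (r2 + 1)               {9,10,11,12,13,14,15}
step 13: eval (r2 < (1 + (thread // 3))) {9,10,11,12,13,14,15}
step 14: r0 <- ((thread % -2) % -2)   {12,13,14,15}
step 15: r0 <- thread                 {12,13,14,15}
step 16: r2 <- (r2 + 1)               {12,13,14,15}
step 17: eval (r2 < (1 + (thread // 3))) {12,13,14,15}
step 18: r0 <- ((thread % -2) % -2)   {15}
step 19: r0 <- thread                 {15}
step 20: r2 <- (r2 + 1)               {15}
step 21: eval (r2 < (1 + (thread // 3))) {15}
step 22: r2 <- r2                     {0,1,2,3,4,5,6,7,8,9,10,11,12,13,14,15}
step 23: r3 <- (-7 - max(r0, r3))     {0,1,2,3,4,5,6,7,8,9,10,11,12,13,14,15}
step 24: r0 <- (max(r3, r3) + max(8, thread)) {0,1,2,3,4,5,6,7,8,9,10,11,12,13,14,15}

Answer: 25 steps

r2: 1,1,1,2,2,2,3,3,3,4,4,4,5,5,5,6
r3: -9,-8,-9,-10,-11,-12,-13,-14,-15,-16,-17,-18,-19,-20,-21,-22
r0: -1,0,-1,-2,-3,-4,-5,-6,-7,-7,-7,-7,-7,-7,-7,-7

steps = 25; useful = 220; efficiency = 220/400 = 11/20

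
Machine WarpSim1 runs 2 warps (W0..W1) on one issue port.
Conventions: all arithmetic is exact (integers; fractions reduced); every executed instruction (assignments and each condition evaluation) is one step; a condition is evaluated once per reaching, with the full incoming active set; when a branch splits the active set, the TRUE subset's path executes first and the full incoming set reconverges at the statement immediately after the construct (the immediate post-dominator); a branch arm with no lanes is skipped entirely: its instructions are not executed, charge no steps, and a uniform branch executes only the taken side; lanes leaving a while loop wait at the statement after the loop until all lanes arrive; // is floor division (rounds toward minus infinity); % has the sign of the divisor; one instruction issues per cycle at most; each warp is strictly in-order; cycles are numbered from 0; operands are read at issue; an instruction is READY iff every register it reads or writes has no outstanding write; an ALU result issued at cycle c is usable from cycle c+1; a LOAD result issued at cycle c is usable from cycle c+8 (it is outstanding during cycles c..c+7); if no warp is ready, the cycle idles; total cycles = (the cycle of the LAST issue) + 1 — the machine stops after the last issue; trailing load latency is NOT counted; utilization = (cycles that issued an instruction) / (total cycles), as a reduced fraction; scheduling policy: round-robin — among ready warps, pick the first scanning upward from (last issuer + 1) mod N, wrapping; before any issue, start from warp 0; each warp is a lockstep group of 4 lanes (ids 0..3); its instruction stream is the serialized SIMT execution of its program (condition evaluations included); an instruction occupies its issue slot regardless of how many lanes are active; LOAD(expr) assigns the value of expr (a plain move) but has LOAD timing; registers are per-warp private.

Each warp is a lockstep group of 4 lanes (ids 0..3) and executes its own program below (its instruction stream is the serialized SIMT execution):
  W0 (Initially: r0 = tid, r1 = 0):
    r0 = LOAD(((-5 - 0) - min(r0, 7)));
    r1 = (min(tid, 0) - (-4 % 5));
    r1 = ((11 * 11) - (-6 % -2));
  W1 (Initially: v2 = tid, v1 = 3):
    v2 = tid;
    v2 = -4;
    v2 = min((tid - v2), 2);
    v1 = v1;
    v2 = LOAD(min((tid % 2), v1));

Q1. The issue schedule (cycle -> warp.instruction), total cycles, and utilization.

cycle 0: W0.I0
cycle 1: W1.I0
cycle 2: W0.I1
cycle 3: W1.I1
cycle 4: W0.I2
cycle 5: W1.I2
cycle 6: W1.I3
cycle 7: W1.I4

Answer: 8 cycles, utilization 1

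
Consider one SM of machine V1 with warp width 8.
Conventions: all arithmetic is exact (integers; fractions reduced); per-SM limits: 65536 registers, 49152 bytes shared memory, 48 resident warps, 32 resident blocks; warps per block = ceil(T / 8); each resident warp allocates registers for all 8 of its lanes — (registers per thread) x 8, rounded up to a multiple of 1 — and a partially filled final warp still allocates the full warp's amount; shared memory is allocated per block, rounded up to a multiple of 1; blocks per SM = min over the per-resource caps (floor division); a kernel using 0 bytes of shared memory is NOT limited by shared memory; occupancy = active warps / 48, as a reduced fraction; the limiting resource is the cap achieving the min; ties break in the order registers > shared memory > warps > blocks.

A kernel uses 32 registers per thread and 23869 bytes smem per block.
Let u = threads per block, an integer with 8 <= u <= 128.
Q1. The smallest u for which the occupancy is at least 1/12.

Answer: u = 9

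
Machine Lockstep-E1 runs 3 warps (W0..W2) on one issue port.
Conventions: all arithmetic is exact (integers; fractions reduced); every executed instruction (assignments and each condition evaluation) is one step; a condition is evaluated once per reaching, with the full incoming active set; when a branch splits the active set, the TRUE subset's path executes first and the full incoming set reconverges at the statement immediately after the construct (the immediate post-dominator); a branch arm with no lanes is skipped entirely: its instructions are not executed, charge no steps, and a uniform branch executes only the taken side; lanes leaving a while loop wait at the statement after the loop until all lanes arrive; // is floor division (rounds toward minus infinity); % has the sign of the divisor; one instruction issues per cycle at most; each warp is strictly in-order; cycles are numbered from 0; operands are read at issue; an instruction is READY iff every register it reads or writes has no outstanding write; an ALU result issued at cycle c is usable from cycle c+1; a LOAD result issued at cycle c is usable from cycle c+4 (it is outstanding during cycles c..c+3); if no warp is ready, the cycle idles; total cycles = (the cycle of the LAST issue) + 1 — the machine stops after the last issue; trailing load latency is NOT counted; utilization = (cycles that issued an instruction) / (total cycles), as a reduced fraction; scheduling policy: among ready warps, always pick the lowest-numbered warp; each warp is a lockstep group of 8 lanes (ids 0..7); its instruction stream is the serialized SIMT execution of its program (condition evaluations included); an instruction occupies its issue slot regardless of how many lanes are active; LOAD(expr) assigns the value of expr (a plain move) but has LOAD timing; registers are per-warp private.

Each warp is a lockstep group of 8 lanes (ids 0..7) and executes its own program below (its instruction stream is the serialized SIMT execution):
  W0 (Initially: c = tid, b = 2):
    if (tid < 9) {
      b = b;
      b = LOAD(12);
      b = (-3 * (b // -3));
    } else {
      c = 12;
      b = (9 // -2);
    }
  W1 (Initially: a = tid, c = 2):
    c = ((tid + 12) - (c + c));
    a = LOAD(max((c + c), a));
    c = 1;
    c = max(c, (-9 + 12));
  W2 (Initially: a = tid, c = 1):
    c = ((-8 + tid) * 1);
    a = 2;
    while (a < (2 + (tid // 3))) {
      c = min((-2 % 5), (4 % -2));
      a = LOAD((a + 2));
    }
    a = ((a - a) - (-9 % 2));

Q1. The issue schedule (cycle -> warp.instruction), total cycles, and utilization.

cycle 0: W0.I0
cycle 1: W0.I1
cycle 2: W0.I2
cycle 3: W1.I0
cycle 4: W1.I1
cycle 5: W1.I2
cycle 6: W0.I3
cycle 7: W1.I3
cycle 8: W2.I0
cycle 9: W2.I1
cycle 10: W2.I2
cycle 11: W2.I3
cycle 12: W2.I4
cycle 13: idle
cycle 14: idle
cycle 15: idle
cycle 16: W2.I5
cycle 17: W2.I6

Answer: 18 cycles, utilization 5/6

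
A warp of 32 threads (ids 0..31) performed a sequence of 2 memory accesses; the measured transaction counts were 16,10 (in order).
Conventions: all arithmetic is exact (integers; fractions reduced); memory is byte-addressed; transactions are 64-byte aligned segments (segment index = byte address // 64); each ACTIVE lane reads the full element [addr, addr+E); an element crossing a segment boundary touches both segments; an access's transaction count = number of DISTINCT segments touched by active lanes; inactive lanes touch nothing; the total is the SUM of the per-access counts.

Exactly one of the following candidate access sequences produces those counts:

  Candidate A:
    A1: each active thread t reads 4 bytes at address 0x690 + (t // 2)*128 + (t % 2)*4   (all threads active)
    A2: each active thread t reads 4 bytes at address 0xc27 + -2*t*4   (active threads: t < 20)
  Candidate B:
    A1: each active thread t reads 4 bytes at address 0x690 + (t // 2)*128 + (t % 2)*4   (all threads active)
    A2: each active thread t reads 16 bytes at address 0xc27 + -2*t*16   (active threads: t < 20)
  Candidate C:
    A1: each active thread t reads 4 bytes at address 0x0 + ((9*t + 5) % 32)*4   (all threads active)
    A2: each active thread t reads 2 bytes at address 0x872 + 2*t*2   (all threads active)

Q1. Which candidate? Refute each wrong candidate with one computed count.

A: A2 gives 3 transactions, not 10
C: A1 gives 2 transactions, not 16
B: all counts match (16,10)

Answer: B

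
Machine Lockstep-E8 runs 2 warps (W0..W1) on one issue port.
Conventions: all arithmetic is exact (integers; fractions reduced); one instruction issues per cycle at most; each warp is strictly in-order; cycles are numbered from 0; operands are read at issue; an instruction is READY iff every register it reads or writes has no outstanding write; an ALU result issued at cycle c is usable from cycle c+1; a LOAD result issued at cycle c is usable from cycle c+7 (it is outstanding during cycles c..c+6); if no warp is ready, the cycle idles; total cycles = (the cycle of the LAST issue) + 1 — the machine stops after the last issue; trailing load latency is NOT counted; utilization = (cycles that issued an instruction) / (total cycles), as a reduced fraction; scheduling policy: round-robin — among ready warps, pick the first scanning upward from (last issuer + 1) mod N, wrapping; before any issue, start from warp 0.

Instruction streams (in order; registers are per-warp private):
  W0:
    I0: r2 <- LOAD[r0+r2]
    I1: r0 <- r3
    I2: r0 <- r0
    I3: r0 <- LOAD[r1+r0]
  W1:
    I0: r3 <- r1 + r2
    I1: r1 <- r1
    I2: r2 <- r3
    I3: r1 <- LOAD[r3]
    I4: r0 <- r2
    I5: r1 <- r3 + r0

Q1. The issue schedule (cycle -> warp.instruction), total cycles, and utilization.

cycle 0: W0.I0
cycle 1: W1.I0
cycle 2: W0.I1
cycle 3: W1.I1
cycle 4: W0.I2
cycle 5: W1.I2
cycle 6: W0.I3
cycle 7: W1.I3
cycle 8: W1.I4
cycle 9: idle
cycle 10: idle
cycle 11: idle
cycle 12: idle
cycle 13: idle
cycle 14: W1.I5

Answer: 15 cycles, utilization 2/3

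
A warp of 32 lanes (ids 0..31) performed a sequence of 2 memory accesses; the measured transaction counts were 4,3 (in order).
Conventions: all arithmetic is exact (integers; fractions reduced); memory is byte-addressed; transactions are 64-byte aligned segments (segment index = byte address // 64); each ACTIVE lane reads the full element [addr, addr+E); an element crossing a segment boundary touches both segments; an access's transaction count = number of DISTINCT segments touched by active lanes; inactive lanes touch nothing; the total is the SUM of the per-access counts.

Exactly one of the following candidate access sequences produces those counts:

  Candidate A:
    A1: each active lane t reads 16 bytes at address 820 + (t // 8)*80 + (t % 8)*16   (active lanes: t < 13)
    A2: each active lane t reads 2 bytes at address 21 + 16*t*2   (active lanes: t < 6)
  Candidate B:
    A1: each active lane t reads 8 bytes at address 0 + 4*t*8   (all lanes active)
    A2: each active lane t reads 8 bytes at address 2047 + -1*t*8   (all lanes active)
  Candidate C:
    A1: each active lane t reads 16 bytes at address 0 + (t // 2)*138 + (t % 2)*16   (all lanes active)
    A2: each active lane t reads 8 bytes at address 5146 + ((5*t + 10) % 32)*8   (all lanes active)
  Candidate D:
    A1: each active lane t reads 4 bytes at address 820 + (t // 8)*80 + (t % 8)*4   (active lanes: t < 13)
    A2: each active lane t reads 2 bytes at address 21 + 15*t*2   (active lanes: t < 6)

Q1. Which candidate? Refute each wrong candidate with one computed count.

B: A1 gives 16 transactions, not 4
C: A1 gives 22 transactions, not 4
D: A1 gives 3 transactions, not 4
A: all counts match (4,3)

Answer: A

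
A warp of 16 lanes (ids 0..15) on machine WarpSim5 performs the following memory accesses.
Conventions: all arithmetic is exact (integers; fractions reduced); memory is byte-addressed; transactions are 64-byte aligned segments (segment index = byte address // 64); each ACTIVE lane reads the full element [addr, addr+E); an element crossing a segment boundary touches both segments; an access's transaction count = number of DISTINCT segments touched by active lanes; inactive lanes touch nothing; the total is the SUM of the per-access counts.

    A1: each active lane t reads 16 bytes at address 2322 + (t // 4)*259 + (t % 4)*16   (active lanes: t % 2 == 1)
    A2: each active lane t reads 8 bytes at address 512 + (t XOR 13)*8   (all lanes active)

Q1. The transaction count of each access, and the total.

A1: 8 transactions
A2: 2 transactions

Answer: 8,2; total 10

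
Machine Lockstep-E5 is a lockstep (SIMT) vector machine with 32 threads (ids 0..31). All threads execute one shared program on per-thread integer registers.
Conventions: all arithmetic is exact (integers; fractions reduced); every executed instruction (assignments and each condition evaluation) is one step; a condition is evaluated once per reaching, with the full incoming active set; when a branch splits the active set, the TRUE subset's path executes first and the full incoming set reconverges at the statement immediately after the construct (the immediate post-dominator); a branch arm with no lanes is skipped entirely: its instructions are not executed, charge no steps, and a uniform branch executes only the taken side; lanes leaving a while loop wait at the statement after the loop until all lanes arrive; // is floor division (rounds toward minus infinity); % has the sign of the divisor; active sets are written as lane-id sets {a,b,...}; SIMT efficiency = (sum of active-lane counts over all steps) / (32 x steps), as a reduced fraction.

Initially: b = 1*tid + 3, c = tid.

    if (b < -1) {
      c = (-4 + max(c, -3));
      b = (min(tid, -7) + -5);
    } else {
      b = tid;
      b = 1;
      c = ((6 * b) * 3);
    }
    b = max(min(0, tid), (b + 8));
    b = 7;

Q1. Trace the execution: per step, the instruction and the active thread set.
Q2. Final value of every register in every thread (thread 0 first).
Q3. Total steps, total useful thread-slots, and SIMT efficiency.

step 0: eval (b < -1)                {0,1,2,3,4,5,6,7,8,9,10,11,12,13,14,15,16,17,18,19,20,21,22,23,24,25,26,27,28,29,30,31}
step 1: b <- tid                     {0,1,2,3,4,5,6,7,8,9,10,11,12,13,14,15,16,17,18,19,20,21,22,23,24,25,26,27,28,29,30,31}
step 2: b <- 1                       {0,1,2,3,4,5,6,7,8,9,10,11,12,13,14,15,16,17,18,19,20,21,22,23,24,25,26,27,28,29,30,31}
step 3: c <- ((6 * b) * 3)           {0,1,2,3,4,5,6,7,8,9,10,11,12,13,14,15,16,17,18,19,20,21,22,23,24,25,26,27,28,29,30,31}
step 4: b <- max(min(0, tid), (b + 8)) {0,1,2,3,4,5,6,7,8,9,10,11,12,13,14,15,16,17,18,19,20,21,22,23,24,25,26,27,28,29,30,31}
step 5: b <- 7                       {0,1,2,3,4,5,6,7,8,9,10,11,12,13,14,15,16,17,18,19,20,21,22,23,24,25,26,27,28,29,30,31}

Answer: 6 steps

b: 7,7,7,7,7,7,7,7,7,7,7,7,7,7,7,7,7,7,7,7,7,7,7,7,7,7,7,7,7,7,7,7
c: 18,18,18,18,18,18,18,18,18,18,18,18,18,18,18,18,18,18,18,18,18,18,18,18,18,18,18,18,18,18,18,18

steps = 6; useful = 192; efficiency = 192/192 = 1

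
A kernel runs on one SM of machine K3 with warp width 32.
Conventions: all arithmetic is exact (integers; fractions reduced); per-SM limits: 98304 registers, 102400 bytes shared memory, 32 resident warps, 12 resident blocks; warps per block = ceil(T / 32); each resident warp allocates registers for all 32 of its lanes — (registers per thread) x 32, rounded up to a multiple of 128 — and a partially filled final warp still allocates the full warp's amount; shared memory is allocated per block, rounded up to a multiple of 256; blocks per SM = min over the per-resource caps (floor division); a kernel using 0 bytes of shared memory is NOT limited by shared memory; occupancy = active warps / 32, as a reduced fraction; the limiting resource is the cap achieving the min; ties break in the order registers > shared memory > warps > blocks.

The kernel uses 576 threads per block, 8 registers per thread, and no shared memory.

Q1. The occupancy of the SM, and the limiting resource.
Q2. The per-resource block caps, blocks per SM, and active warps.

Answer: occupancy 9/16, limited by warps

registers: 21 blocks
shared memory: no limit (kernel uses none)
warps: 1 block
blocks: 12 blocks

Answer: 1 block, 18 active warps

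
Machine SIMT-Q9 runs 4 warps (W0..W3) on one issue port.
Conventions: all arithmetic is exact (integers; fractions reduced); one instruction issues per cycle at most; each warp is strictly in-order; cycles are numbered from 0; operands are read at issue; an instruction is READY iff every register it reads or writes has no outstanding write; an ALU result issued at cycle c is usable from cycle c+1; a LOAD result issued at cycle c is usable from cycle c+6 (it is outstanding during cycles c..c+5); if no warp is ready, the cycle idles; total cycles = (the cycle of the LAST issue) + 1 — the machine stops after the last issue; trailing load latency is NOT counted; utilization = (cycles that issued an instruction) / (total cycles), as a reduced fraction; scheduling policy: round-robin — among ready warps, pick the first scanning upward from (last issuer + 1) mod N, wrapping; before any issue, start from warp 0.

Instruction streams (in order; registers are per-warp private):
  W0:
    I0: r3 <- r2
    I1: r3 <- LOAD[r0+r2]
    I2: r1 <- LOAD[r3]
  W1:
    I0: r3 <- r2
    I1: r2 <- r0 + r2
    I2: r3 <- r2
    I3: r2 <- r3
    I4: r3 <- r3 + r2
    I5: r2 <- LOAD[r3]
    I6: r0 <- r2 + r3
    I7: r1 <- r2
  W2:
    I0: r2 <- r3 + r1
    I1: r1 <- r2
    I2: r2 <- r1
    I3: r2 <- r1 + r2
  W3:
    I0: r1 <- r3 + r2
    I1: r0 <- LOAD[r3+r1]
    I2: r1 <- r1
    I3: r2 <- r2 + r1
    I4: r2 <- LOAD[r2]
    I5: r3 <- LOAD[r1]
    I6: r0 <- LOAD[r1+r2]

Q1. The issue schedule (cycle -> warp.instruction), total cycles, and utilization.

cycle 0: W0.I0
cycle 1: W1.I0
cycle 2: W2.I0
cycle 3: W3.I0
cycle 4: W0.I1
cycle 5: W1.I1
cycle 6: W2.I1
cycle 7: W3.I1
cycle 8: W1.I2
cycle 9: W2.I2
cycle 10: W3.I2
cycle 11: W0.I2
cycle 12: W1.I3
cycle 13: W2.I3
cycle 14: W3.I3
cycle 15: W1.I4
cycle 16: W3.I4
cycle 17: W1.I5
cycle 18: W3.I5
cycle 19: idle
cycle 20: idle
cycle 21: idle
cycle 22: W3.I6
cycle 23: W1.I6
cycle 24: W1.I7

Answer: 25 cycles, utilization 22/25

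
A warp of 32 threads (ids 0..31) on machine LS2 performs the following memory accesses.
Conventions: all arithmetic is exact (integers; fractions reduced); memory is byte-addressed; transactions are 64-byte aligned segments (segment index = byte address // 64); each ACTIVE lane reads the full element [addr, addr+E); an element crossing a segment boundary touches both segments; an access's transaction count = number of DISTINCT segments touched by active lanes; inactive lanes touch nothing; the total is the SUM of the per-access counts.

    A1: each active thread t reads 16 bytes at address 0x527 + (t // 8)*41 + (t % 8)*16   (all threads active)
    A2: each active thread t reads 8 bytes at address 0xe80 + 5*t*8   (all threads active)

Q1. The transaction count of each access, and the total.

A1: 5 transactions
A2: 20 transactions

Answer: 5,20; total 25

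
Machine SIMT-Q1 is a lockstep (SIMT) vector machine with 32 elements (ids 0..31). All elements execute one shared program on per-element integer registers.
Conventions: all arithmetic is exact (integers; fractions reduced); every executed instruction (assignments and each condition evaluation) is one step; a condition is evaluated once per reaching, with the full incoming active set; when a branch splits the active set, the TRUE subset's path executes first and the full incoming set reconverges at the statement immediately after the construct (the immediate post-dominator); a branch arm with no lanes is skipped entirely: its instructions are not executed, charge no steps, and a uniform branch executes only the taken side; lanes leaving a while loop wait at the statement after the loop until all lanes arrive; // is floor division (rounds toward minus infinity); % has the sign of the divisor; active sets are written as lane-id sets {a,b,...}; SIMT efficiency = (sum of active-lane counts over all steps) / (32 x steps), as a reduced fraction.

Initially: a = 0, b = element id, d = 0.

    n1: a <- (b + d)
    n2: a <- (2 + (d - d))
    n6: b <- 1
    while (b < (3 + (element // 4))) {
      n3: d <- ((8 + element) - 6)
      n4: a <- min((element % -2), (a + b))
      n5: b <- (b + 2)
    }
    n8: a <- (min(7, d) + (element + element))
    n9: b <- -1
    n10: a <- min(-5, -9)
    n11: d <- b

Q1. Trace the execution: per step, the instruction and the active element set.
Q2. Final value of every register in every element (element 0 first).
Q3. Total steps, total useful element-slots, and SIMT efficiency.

step 0: a <- (b + d)                 {0,1,2,3,4,5,6,7,8,9,10,11,12,13,14,15,16,17,18,19,20,21,22,23,24,25,26,27,28,29,30,31}
step 1: a <- (2 + (d - d))           {0,1,2,3,4,5,6,7,8,9,10,11,12,13,14,15,16,17,18,19,20,21,22,23,24,25,26,27,28,29,30,31}
step 2: b <- 1                       {0,1,2,3,4,5,6,7,8,9,10,11,12,13,14,15,16,17,18,19,20,21,22,23,24,25,26,27,28,29,30,31}
step 3: eval (b < (3 + (element // 4))) {0,1,2,3,4,5,6,7,8,9,10,11,12,13,14,15,16,17,18,19,20,21,22,23,24,25,26,27,28,29,30,31}
step 4: d <- ((8 + element) - 6)     {0,1,2,3,4,5,6,7,8,9,10,11,12,13,14,15,16,17,18,19,20,21,22,23,24,25,26,27,28,29,30,31}
step 5: a <- min((element % -2), (a + b)) {0,1,2,3,4,5,6,7,8,9,10,11,12,13,14,15,16,17,18,19,20,21,22,23,24,25,26,27,28,29,30,31}
step 6: b <- (b + 2)                 {0,1,2,3,4,5,6,7,8,9,10,11,12,13,14,15,16,17,18,19,20,21,22,23,24,25,26,27,28,29,30,31}
step 7: eval (b < (3 + (element // 4))) {0,1,2,3,4,5,6,7,8,9,10,11,12,13,14,15,16,17,18,19,20,21,22,23,24,25,26,27,28,29,30,31}
step 8: d <- ((8 + element) - 6)     {4,5,6,7,8,9,10,11,12,13,14,15,16,17,18,19,20,21,22,23,24,25,26,27,28,29,30,31}
step 9: a <- min((element % -2), (a + b)) {4,5,6,7,8,9,10,11,12,13,14,15,16,17,18,19,20,21,22,23,24,25,26,27,28,29,30,31}
step 10: b <- (b + 2)                 {4,5,6,7,8,9,10,11,12,13,14,15,16,17,18,19,20,21,22,23,24,25,26,27,28,29,30,31}
step 11: eval (b < (3 + (element // 4))) {4,5,6,7,8,9,10,11,12,13,14,15,16,17,18,19,20,21,22,23,24,25,26,27,28,29,30,31}
step 12: d <- ((8 + element) - 6)     {12,13,14,15,16,17,18,19,20,21,22,23,24,25,26,27,28,29,30,31}
step 13: a <- min((element % -2), (a + b)) {12,13,14,15,16,17,18,19,20,21,22,23,24,25,26,27,28,29,30,31}
step 14: b <- (b + 2)                 {12,13,14,15,16,17,18,19,20,21,22,23,24,25,26,27,28,29,30,31}
step 15: eval (b < (3 + (element // 4))) {12,13,14,15,16,17,18,19,20,21,22,23,24,25,26,27,28,29,30,31}
step 16: d <- ((8 + element) - 6)     {20,21,22,23,24,25,26,27,28,29,30,31}
step 17: a <- min((element % -2), (a + b)) {20,21,22,23,24,25,26,27,28,29,30,31}
step 18: b <- (b + 2)                 {20,21,22,23,24,25,26,27,28,29,30,31}
step 19: eval (b < (3 + (element // 4))) {20,21,22,23,24,25,26,27,28,29,30,31}
step 20: d <- ((8 + element) - 6)     {28,29,30,31}
step 21: a <- min((element % -2), (a + b)) {28,29,30,31}
step 22: b <- (b + 2)                 {28,29,30,31}
step 23: eval (b < (3 + (element // 4))) {28,29,30,31}
step 24: a <- (min(7, d) + (element + element)) {0,1,2,3,4,5,6,7,8,9,10,11,12,13,14,15,16,17,18,19,20,21,22,23,24,25,26,27,28,29,30,31}
step 25: b <- -1                      {0,1,2,3,4,5,6,7,8,9,10,11,12,13,14,15,16,17,18,19,20,21,22,23,24,25,26,27,28,29,30,31}
step 26: a <- min(-5, -9)             {0,1,2,3,4,5,6,7,8,9,10,11,12,13,14,15,16,17,18,19,20,21,22,23,24,25,26,27,28,29,30,31}
step 27: d <- b                       {0,1,2,3,4,5,6,7,8,9,10,11,12,13,14,15,16,17,18,19,20,21,22,23,24,25,26,27,28,29,30,31}

Answer: 28 steps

a: -9,-9,-9,-9,-9,-9,-9,-9,-9,-9,-9,-9,-9,-9,-9,-9,-9,-9,-9,-9,-9,-9,-9,-9,-9,-9,-9,-9,-9,-9,-9,-9
b: -1,-1,-1,-1,-1,-1,-1,-1,-1,-1,-1,-1,-1,-1,-1,-1,-1,-1,-1,-1,-1,-1,-1,-1,-1,-1,-1,-1,-1,-1,-1,-1
d: -1,-1,-1,-1,-1,-1,-1,-1,-1,-1,-1,-1,-1,-1,-1,-1,-1,-1,-1,-1,-1,-1,-1,-1,-1,-1,-1,-1,-1,-1,-1,-1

steps = 28; useful = 640; efficiency = 640/896 = 5/7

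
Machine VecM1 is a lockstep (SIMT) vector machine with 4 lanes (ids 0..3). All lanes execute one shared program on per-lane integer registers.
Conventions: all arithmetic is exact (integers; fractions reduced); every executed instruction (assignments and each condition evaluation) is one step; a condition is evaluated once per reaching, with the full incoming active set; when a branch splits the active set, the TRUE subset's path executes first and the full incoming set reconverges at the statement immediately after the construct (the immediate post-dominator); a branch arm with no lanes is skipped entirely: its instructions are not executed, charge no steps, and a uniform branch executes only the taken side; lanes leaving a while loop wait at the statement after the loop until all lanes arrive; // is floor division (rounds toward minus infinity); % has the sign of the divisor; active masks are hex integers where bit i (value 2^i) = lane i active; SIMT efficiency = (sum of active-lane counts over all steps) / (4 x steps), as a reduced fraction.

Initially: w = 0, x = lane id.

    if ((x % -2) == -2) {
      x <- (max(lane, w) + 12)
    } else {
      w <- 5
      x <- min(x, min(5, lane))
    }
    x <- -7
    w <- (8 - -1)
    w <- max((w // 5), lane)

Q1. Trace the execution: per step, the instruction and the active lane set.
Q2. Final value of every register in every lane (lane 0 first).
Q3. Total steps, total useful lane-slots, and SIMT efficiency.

step 0: eval ((x % -2) == -2)        0xf
step 1: w <- 5                       0xf
step 2: x <- min(x, min(5, lane))    0xf
step 3: x <- -7                      0xf
step 4: w <- (8 - -1)                0xf
step 5: w <- max((w // 5), lane)     0xf

Answer: 6 steps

w: 1,1,2,3
x: -7,-7,-7,-7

steps = 6; useful = 24; efficiency = 24/24 = 1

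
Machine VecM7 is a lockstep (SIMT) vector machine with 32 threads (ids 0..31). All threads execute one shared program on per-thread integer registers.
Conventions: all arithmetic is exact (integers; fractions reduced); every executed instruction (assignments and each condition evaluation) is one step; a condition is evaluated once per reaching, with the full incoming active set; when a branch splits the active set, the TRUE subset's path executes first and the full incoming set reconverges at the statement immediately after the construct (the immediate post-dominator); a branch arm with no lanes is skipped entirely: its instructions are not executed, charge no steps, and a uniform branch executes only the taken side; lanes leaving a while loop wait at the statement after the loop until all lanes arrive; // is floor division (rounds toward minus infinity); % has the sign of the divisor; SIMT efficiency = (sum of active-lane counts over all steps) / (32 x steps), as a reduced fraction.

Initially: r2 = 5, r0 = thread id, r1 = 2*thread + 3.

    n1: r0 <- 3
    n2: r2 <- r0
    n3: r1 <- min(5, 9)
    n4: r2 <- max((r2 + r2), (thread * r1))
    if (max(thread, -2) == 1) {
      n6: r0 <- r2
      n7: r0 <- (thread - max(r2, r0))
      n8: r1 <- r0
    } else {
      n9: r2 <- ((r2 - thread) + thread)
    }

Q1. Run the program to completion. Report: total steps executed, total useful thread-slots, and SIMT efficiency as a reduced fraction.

Answer: 9 steps, 194 useful, 97/144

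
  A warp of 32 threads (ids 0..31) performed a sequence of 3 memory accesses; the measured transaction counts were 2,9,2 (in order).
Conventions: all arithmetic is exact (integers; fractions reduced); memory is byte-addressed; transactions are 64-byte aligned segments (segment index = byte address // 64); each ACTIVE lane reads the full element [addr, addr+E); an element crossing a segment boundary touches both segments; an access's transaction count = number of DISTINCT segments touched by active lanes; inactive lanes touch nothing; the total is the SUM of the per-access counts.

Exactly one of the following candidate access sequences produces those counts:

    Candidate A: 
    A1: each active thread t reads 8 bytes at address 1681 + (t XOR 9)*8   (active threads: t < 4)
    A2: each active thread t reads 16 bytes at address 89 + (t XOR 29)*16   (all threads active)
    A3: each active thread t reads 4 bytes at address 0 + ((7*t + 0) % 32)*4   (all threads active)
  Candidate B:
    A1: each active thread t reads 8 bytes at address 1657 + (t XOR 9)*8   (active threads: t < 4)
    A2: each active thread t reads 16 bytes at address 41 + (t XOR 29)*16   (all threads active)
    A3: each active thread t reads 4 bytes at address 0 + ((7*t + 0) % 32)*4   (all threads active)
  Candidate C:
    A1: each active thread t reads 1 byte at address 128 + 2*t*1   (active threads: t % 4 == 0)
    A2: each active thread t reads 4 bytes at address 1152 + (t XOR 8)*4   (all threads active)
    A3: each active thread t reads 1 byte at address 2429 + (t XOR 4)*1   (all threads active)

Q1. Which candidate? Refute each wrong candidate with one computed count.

A: A1 gives 1 transaction, not 2
C: A1 gives 1 transaction, not 2
B: all counts match (2,9,2)

Answer: B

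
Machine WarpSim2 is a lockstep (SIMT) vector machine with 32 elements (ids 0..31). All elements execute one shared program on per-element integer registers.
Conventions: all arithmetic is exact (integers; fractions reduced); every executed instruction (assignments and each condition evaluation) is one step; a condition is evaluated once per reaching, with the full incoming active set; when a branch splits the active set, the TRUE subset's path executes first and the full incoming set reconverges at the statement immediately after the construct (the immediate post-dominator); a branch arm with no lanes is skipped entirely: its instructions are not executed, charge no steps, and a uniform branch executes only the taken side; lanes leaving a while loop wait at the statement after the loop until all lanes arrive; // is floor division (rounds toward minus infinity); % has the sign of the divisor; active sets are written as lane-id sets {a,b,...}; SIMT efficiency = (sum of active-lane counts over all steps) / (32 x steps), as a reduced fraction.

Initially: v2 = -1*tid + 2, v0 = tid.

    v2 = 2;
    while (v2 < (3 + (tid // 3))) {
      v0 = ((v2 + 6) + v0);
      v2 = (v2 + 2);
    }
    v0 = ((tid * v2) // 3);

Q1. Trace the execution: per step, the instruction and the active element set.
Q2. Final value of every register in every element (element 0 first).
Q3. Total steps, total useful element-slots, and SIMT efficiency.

step 0: v2 <- 2                      {0,1,2,3,4,5,6,7,8,9,10,11,12,13,14,15,16,17,18,19,20,21,22,23,24,25,26,27,28,29,30,31}
step 1: eval (v2 < (3 + (tid // 3))) {0,1,2,3,4,5,6,7,8,9,10,11,12,13,14,15,16,17,18,19,20,21,22,23,24,25,26,27,28,29,30,31}
step 2: v0 <- ((v2 + 6) + v0)        {0,1,2,3,4,5,6,7,8,9,10,11,12,13,14,15,16,17,18,19,20,21,22,23,24,25,26,27,28,29,30,31}
step 3: v2 <- (v2 + 2)               {0,1,2,3,4,5,6,7,8,9,10,11,12,13,14,15,16,17,18,19,20,21,22,23,24,25,26,27,28,29,30,31}
step 4: eval (v2 < (3 + (tid // 3))) {0,1,2,3,4,5,6,7,8,9,10,11,12,13,14,15,16,17,18,19,20,21,22,23,24,25,26,27,28,29,30,31}
step 5: v0 <- ((v2 + 6) + v0)        {6,7,8,9,10,11,12,13,14,15,16,17,18,19,20,21,22,23,24,25,26,27,28,29,30,31}
step 6: v2 <- (v2 + 2)               {6,7,8,9,10,11,12,13,14,15,16,17,18,19,20,21,22,23,24,25,26,27,28,29,30,31}
step 7: eval (v2 < (3 + (tid // 3))) {6,7,8,9,10,11,12,13,14,15,16,17,18,19,20,21,22,23,24,25,26,27,28,29,30,31}
step 8: v0 <- ((v2 + 6) + v0)        {12,13,14,15,16,17,18,19,20,21,22,23,24,25,26,27,28,29,30,31}
step 9: v2 <- (v2 + 2)               {12,13,14,15,16,17,18,19,20,21,22,23,24,25,26,27,28,29,30,31}
step 10: eval (v2 < (3 + (tid // 3))) {12,13,14,15,16,17,18,19,20,21,22,23,24,25,26,27,28,29,30,31}
step 11: v0 <- ((v2 + 6) + v0)        {18,19,20,21,22,23,24,25,26,27,28,29,30,31}
step 12: v2 <- (v2 + 2)               {18,19,20,21,22,23,24,25,26,27,28,29,30,31}
step 13: eval (v2 < (3 + (tid // 3))) {18,19,20,21,22,23,24,25,26,27,28,29,30,31}
step 14: v0 <- ((v2 + 6) + v0)        {24,25,26,27,28,29,30,31}
step 15: v2 <- (v2 + 2)               {24,25,26,27,28,29,30,31}
step 16: eval (v2 < (3 + (tid // 3))) {24,25,26,27,28,29,30,31}
step 17: v0 <- ((v2 + 6) + v0)        {30,31}
step 18: v2 <- (v2 + 2)               {30,31}
step 19: eval (v2 < (3 + (tid // 3))) {30,31}
step 20: v0 <- ((tid * v2) // 3)      {0,1,2,3,4,5,6,7,8,9,10,11,12,13,14,15,16,17,18,19,20,21,22,23,24,25,26,27,28,29,30,31}

Answer: 21 steps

v2: 4,4,4,4,4,4,6,6,6,6,6,6,8,8,8,8,8,8,10,10,10,10,10,10,12,12,12,12,12,12,14,14
v0: 0,1,2,4,5,6,12,14,16,18,20,22,32,34,37,40,42,45,60,63,66,70,73,76,96,100,104,108,112,116,140,144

steps = 21; useful = 402; efficiency = 402/672 = 67/112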